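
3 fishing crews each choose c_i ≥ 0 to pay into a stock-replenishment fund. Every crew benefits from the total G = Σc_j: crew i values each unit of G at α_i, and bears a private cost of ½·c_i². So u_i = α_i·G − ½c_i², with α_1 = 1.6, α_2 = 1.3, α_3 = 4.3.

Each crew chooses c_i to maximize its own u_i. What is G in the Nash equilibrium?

7.2

Crew i's FOC: ∂u_i/∂c_i = α_i − c_i = 0, so c_i* = α_i.
NE contributions = (1.6, 1.3, 4.3); G = 7.2.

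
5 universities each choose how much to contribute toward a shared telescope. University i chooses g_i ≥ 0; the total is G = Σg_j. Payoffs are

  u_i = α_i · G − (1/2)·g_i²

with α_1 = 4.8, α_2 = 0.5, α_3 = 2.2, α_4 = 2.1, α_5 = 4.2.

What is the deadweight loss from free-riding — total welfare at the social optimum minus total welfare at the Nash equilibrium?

University i's FOC: ∂u_i/∂g_i = α_i − g_i = 0, so g_i* = α_i.
NE contributions = (4.8, 0.5, 2.2, 2.1, 4.2); G = 13.8.
W^NE = (Σα)·G − ½Σα_i² = 13.8² − ½·50.18 = 165.35.
Planner sets g_i = Σα_j = 13.8 for every i, so G^SO = 5·13.8 = 69.
W^SO = (Σα)·G^SO − ½·5·(Σα)² = (5/2)·13.8² = 476.1.
Deadweight loss = W^SO − W^NE = 310.75.

310.75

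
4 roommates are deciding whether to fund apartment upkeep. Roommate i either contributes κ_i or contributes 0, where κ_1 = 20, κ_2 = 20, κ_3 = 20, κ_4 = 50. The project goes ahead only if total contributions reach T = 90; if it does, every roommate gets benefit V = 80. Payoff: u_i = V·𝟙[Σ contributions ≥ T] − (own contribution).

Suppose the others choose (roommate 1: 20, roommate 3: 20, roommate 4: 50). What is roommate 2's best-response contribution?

0

Others' total = 90 ≥ 90; contributing adds cost 20 for no extra benefit.
Best response: 0.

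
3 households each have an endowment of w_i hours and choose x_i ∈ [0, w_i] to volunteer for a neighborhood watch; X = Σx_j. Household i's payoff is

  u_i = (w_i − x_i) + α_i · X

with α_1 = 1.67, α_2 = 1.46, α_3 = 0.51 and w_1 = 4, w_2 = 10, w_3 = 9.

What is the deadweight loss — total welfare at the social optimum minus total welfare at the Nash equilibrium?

23.76

∂u_i/∂x_i = α_i − 1, so household i contributes w_i if α_i > 1, else 0.
α_i > 1 for i ∈ {1, 2}; NE contributions (4, 10, 0), X = 14.
W^NE = Σw_i − X^NE + (Σα_i)·X^NE = 23 + 2.64·14 = 59.96.
Planner: ∂(Σu_j)/∂x_i = Σα_j − 1 = 2.64 > 0, so everyone contributes w_i; X^SO = 23, W^SO = 23 + 2.64·23 = 83.72.
Deadweight loss = 23.76.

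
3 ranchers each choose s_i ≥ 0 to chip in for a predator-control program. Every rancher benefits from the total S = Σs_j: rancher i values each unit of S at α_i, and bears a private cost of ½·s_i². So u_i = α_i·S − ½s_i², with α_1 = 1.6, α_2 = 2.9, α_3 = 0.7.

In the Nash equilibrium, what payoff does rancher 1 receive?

Rancher i's FOC: ∂u_i/∂s_i = α_i − s_i = 0, so s_i* = α_i.
NE contributions = (1.6, 2.9, 0.7); S = 5.2.
u_1 = α_1·S − ½·(s_1)² = 1.6·5.2 − ½·1.6² = 7.04.

7.04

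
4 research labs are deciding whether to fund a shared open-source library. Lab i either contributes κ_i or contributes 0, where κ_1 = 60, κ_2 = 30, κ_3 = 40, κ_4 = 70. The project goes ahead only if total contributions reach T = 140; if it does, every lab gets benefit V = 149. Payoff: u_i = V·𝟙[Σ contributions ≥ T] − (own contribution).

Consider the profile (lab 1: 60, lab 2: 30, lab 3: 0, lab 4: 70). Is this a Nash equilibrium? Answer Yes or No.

Total = 160 ≥ 140: provided.
Lab 1 (pledges 60, payoff 89): dropping to 0 → total 100, payoff 0. No gain.
Lab 2 (pledges 30, payoff 119): dropping to 0 → total 130, payoff 0. No gain.
Lab 3 (pledges 0, payoff 149): pledging 40 → total 200, payoff 109. No gain.
Lab 4 (pledges 70, payoff 79): dropping to 0 → total 90, payoff 0. No gain.

Yes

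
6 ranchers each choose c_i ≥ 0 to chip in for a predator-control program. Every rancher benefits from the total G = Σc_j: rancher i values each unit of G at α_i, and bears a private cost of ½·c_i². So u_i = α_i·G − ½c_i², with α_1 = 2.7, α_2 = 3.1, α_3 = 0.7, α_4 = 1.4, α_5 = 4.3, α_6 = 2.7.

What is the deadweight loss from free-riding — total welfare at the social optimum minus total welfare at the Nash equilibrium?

466.585

Rancher i's FOC: ∂u_i/∂c_i = α_i − c_i = 0, so c_i* = α_i.
NE contributions = (2.7, 3.1, 0.7, 1.4, 4.3, 2.7); G = 14.9.
W^NE = (Σα)·G − ½Σα_i² = 14.9² − ½·45.13 = 199.445.
Planner sets c_i = Σα_j = 14.9 for every i, so G^SO = 6·14.9 = 89.4.
W^SO = (Σα)·G^SO − ½·6·(Σα)² = (6/2)·14.9² = 666.03.
Deadweight loss = W^SO − W^NE = 466.585.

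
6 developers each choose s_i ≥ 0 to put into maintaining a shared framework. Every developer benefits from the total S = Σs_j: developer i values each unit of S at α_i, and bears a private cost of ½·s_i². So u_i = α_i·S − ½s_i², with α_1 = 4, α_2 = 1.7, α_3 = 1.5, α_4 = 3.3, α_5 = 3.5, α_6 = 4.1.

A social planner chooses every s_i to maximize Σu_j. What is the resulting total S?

108.6

Planner FOC: ∂(Σu_j)/∂s_i = (Σα_j) − s_i = 0, so s_i^SO = Σα_j = 18.1 for every i; S^SO = 108.6.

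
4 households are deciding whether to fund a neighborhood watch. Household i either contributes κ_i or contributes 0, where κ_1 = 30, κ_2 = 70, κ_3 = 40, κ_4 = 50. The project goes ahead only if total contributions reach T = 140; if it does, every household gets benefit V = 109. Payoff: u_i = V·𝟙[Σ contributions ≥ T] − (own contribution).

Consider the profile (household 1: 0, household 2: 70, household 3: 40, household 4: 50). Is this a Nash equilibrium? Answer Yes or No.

Total = 160 ≥ 140: provided.
Household 1 (pledges 0, payoff 109): pledging 30 → total 190, payoff 79. No gain.
Household 2 (pledges 70, payoff 39): dropping to 0 → total 90, payoff 0. No gain.
Household 3 (pledges 40, payoff 69): dropping to 0 → total 120, payoff 0. No gain.
Household 4 (pledges 50, payoff 59): dropping to 0 → total 110, payoff 0. No gain.

Yes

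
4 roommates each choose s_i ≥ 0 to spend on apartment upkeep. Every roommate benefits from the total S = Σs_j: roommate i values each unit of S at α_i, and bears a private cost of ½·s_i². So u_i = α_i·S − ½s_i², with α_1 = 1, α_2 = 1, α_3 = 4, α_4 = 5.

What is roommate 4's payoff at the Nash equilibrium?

Roommate i's FOC: ∂u_i/∂s_i = α_i − s_i = 0, so s_i* = α_i.
NE contributions = (1, 1, 4, 5); S = 11.
u_4 = α_4·S − ½·(s_4)² = 5·11 − ½·5² = 42.5.

42.5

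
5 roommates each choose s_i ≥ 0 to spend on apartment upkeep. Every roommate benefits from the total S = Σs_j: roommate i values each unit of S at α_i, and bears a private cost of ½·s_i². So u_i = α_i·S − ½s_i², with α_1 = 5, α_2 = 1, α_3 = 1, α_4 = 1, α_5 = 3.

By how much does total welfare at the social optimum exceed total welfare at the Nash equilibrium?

200

Roommate i's FOC: ∂u_i/∂s_i = α_i − s_i = 0, so s_i* = α_i.
NE contributions = (5, 1, 1, 1, 3); S = 11.
W^NE = (Σα)·S − ½Σα_i² = 11² − ½·37 = 102.5.
Planner sets s_i = Σα_j = 11 for every i, so S^SO = 5·11 = 55.
W^SO = (Σα)·S^SO − ½·5·(Σα)² = (5/2)·11² = 302.5.
Deadweight loss = W^SO − W^NE = 200.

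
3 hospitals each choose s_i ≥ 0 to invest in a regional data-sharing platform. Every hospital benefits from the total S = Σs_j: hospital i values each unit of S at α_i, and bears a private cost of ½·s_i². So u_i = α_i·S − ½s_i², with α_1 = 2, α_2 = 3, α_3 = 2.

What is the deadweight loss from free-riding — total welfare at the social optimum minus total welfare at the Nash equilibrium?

33

Hospital i's FOC: ∂u_i/∂s_i = α_i − s_i = 0, so s_i* = α_i.
NE contributions = (2, 3, 2); S = 7.
W^NE = (Σα)·S − ½Σα_i² = 7² − ½·17 = 40.5.
Planner sets s_i = Σα_j = 7 for every i, so S^SO = 3·7 = 21.
W^SO = (Σα)·S^SO − ½·3·(Σα)² = (3/2)·7² = 73.5.
Deadweight loss = W^SO − W^NE = 33.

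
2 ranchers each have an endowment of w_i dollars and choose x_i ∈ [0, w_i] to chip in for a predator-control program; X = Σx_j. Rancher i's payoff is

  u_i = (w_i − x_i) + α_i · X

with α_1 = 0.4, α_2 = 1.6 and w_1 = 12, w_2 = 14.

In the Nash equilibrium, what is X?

14

∂u_i/∂x_i = α_i − 1, so rancher i contributes w_i if α_i > 1, else 0.
α_i > 1 for i ∈ {2}; NE contributions (0, 14), X = 14.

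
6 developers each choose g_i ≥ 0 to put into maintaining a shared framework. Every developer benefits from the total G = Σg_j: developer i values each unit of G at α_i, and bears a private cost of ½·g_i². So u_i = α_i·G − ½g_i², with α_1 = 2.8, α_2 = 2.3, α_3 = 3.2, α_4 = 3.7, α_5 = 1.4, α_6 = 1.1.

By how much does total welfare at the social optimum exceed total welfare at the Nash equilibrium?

Developer i's FOC: ∂u_i/∂g_i = α_i − g_i = 0, so g_i* = α_i.
NE contributions = (2.8, 2.3, 3.2, 3.7, 1.4, 1.1); G = 14.5.
W^NE = (Σα)·G − ½Σα_i² = 14.5² − ½·40.23 = 190.135.
Planner sets g_i = Σα_j = 14.5 for every i, so G^SO = 6·14.5 = 87.
W^SO = (Σα)·G^SO − ½·6·(Σα)² = (6/2)·14.5² = 630.75.
Deadweight loss = W^SO − W^NE = 440.615.

440.615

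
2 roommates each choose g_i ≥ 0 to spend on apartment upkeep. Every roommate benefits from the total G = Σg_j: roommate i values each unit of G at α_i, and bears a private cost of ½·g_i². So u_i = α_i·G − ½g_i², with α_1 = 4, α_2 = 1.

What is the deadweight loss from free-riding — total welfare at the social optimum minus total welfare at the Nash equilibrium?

Roommate i's FOC: ∂u_i/∂g_i = α_i − g_i = 0, so g_i* = α_i.
NE contributions = (4, 1); G = 5.
W^NE = (Σα)·G − ½Σα_i² = 5² − ½·17 = 16.5.
Planner sets g_i = Σα_j = 5 for every i, so G^SO = 2·5 = 10.
W^SO = (Σα)·G^SO − ½·2·(Σα)² = (2/2)·5² = 25.
Deadweight loss = W^SO − W^NE = 8.5.

8.5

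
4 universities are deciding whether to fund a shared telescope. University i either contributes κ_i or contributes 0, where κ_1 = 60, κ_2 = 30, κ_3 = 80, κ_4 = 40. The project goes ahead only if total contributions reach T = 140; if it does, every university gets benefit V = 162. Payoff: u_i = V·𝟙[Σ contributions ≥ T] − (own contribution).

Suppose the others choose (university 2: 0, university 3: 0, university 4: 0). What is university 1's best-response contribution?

Others' total = 0. Even contributing 60 gives 60 < 140: no benefit either way.
Best response: 0.

0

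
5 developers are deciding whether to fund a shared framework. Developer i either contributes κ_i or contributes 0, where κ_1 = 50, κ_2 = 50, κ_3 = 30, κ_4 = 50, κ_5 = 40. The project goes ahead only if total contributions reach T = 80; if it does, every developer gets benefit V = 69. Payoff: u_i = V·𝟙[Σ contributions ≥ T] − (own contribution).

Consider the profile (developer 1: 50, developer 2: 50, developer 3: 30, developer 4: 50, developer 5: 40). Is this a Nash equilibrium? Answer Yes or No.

Total = 220 ≥ 80: provided.
Developer 1 (pledges 50, payoff 19): dropping to 0 → total 170, payoff 69. Profitable deviation.

No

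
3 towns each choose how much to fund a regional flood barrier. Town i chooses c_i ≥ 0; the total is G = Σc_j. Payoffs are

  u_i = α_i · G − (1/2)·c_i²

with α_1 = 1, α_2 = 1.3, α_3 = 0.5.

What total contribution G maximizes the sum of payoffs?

8.4

Planner FOC: ∂(Σu_j)/∂c_i = (Σα_j) − c_i = 0, so c_i^SO = Σα_j = 2.8 for every i; G^SO = 8.4.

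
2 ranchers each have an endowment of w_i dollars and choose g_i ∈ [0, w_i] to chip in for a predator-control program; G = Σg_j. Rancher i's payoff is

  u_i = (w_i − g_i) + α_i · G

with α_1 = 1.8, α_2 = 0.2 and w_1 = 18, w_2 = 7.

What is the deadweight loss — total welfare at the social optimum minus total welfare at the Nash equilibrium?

7

∂u_i/∂g_i = α_i − 1, so rancher i contributes w_i if α_i > 1, else 0.
α_i > 1 for i ∈ {1}; NE contributions (18, 0), G = 18.
W^NE = Σw_i − G^NE + (Σα_i)·G^NE = 25 + 1·18 = 43.
Planner: ∂(Σu_j)/∂g_i = Σα_j − 1 = 1 > 0, so everyone contributes w_i; G^SO = 25, W^SO = 25 + 1·25 = 50.
Deadweight loss = 7.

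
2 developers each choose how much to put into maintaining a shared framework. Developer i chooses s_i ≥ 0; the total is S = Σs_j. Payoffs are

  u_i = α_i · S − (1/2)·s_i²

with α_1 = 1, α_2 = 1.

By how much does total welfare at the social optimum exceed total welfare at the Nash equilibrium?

1

Developer i's FOC: ∂u_i/∂s_i = α_i − s_i = 0, so s_i* = α_i.
NE contributions = (1, 1); S = 2.
W^NE = (Σα)·S − ½Σα_i² = 2² − ½·2 = 3.
Planner sets s_i = Σα_j = 2 for every i, so S^SO = 2·2 = 4.
W^SO = (Σα)·S^SO − ½·2·(Σα)² = (2/2)·2² = 4.
Deadweight loss = W^SO − W^NE = 1.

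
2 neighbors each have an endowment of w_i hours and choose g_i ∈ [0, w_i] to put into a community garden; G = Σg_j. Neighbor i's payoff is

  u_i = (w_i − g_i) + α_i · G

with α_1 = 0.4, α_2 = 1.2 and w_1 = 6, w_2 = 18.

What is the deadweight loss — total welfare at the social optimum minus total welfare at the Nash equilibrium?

∂u_i/∂g_i = α_i − 1, so neighbor i contributes w_i if α_i > 1, else 0.
α_i > 1 for i ∈ {2}; NE contributions (0, 18), G = 18.
W^NE = Σw_i − G^NE + (Σα_i)·G^NE = 24 + 0.6·18 = 34.8.
Planner: ∂(Σu_j)/∂g_i = Σα_j − 1 = 0.6 > 0, so everyone contributes w_i; G^SO = 24, W^SO = 24 + 0.6·24 = 38.4.
Deadweight loss = 3.6.

3.6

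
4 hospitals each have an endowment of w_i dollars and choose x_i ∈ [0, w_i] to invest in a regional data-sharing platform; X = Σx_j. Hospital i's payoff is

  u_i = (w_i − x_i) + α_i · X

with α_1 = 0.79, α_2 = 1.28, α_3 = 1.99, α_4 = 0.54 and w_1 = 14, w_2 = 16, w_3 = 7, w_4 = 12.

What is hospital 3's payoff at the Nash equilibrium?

45.77

∂u_i/∂x_i = α_i − 1, so hospital i contributes w_i if α_i > 1, else 0.
α_i > 1 for i ∈ {2, 3}; NE contributions (0, 16, 7, 0), X = 23.
u_3 = (7 − 7) + 1.99·23 = 45.77.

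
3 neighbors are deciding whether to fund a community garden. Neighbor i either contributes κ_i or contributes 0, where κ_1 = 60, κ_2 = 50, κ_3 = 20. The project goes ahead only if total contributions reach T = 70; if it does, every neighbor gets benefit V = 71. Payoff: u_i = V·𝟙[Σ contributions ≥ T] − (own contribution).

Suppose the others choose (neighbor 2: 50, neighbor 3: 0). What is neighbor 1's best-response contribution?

60

Others' total = 50. Contributing 60 brings total to 110 ≥ 70: gain V − κ_1 = 11.
Best response: 60.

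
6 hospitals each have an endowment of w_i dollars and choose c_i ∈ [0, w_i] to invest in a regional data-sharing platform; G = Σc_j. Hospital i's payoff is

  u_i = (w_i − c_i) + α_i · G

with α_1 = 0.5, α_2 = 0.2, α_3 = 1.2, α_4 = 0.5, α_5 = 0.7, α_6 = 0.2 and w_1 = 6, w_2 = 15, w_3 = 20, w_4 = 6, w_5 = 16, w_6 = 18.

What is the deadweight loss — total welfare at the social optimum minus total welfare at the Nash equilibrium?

∂u_i/∂c_i = α_i − 1, so hospital i contributes w_i if α_i > 1, else 0.
α_i > 1 for i ∈ {3}; NE contributions (0, 0, 20, 0, 0, 0), G = 20.
W^NE = Σw_i − G^NE + (Σα_i)·G^NE = 81 + 2.3·20 = 127.
Planner: ∂(Σu_j)/∂c_i = Σα_j − 1 = 2.3 > 0, so everyone contributes w_i; G^SO = 81, W^SO = 81 + 2.3·81 = 267.3.
Deadweight loss = 140.3.

140.3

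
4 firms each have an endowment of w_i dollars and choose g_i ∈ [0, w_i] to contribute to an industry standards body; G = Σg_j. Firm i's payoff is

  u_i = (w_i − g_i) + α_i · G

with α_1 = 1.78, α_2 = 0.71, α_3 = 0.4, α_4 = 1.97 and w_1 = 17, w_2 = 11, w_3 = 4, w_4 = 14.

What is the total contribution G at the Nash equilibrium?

31

∂u_i/∂g_i = α_i − 1, so firm i contributes w_i if α_i > 1, else 0.
α_i > 1 for i ∈ {1, 4}; NE contributions (17, 0, 0, 14), G = 31.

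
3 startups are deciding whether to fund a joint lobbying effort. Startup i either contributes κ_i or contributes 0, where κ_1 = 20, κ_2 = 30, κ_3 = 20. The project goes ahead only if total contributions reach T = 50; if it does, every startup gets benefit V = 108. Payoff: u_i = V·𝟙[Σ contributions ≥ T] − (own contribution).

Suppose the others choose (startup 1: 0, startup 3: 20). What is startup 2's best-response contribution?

30

Others' total = 20. Contributing 30 brings total to 50 ≥ 50: gain V − κ_2 = 78.
Best response: 30.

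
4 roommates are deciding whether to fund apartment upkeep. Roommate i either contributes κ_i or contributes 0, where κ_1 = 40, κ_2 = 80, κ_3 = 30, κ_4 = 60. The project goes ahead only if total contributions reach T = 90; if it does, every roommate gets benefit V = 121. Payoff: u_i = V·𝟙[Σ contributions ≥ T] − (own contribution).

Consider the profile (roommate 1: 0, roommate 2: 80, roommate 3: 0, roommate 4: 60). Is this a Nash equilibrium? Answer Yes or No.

Yes

Total = 140 ≥ 90: provided.
Roommate 1 (pledges 0, payoff 121): pledging 40 → total 180, payoff 81. No gain.
Roommate 2 (pledges 80, payoff 41): dropping to 0 → total 60, payoff 0. No gain.
Roommate 3 (pledges 0, payoff 121): pledging 30 → total 170, payoff 91. No gain.
Roommate 4 (pledges 60, payoff 61): dropping to 0 → total 80, payoff 0. No gain.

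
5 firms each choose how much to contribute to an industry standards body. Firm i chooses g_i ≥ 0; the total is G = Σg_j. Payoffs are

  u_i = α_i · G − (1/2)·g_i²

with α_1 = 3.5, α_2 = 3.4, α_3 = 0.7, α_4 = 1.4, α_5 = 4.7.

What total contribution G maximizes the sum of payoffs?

Planner FOC: ∂(Σu_j)/∂g_i = (Σα_j) − g_i = 0, so g_i^SO = Σα_j = 13.7 for every i; G^SO = 68.5.

68.5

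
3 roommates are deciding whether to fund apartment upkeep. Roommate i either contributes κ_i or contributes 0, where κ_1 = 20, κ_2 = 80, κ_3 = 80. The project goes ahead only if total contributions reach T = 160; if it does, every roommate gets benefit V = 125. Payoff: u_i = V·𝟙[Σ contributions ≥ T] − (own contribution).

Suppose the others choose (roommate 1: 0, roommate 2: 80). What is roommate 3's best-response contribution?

80

Others' total = 80. Contributing 80 brings total to 160 ≥ 160: gain V − κ_3 = 45.
Best response: 80.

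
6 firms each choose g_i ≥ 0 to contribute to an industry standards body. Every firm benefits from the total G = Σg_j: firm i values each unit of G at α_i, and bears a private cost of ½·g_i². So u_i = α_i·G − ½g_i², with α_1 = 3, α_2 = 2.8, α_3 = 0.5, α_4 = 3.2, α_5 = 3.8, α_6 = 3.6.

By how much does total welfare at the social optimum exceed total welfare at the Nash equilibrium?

Firm i's FOC: ∂u_i/∂g_i = α_i − g_i = 0, so g_i* = α_i.
NE contributions = (3, 2.8, 0.5, 3.2, 3.8, 3.6); G = 16.9.
W^NE = (Σα)·G − ½Σα_i² = 16.9² − ½·54.73 = 258.245.
Planner sets g_i = Σα_j = 16.9 for every i, so G^SO = 6·16.9 = 101.4.
W^SO = (Σα)·G^SO − ½·6·(Σα)² = (6/2)·16.9² = 856.83.
Deadweight loss = W^SO − W^NE = 598.585.

598.585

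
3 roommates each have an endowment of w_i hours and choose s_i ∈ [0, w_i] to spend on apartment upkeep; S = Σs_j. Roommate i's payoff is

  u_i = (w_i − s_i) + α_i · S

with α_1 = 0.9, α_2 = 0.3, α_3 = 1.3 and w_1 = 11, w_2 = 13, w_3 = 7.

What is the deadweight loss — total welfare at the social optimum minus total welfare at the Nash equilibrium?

36

∂u_i/∂s_i = α_i − 1, so roommate i contributes w_i if α_i > 1, else 0.
α_i > 1 for i ∈ {3}; NE contributions (0, 0, 7), S = 7.
W^NE = Σw_i − S^NE + (Σα_i)·S^NE = 31 + 1.5·7 = 41.5.
Planner: ∂(Σu_j)/∂s_i = Σα_j − 1 = 1.5 > 0, so everyone contributes w_i; S^SO = 31, W^SO = 31 + 1.5·31 = 77.5.
Deadweight loss = 36.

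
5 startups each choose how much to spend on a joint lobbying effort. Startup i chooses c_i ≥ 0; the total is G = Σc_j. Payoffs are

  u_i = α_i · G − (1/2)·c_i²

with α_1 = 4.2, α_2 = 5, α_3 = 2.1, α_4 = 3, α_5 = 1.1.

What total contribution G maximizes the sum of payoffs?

Planner FOC: ∂(Σu_j)/∂c_i = (Σα_j) − c_i = 0, so c_i^SO = Σα_j = 15.4 for every i; G^SO = 77.

77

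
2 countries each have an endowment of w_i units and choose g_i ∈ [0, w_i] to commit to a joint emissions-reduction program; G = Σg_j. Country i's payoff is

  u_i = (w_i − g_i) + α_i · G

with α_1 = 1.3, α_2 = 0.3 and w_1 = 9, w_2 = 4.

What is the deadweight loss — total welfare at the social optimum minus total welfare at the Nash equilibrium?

2.4

∂u_i/∂g_i = α_i − 1, so country i contributes w_i if α_i > 1, else 0.
α_i > 1 for i ∈ {1}; NE contributions (9, 0), G = 9.
W^NE = Σw_i − G^NE + (Σα_i)·G^NE = 13 + 0.6·9 = 18.4.
Planner: ∂(Σu_j)/∂g_i = Σα_j − 1 = 0.6 > 0, so everyone contributes w_i; G^SO = 13, W^SO = 13 + 0.6·13 = 20.8.
Deadweight loss = 2.4.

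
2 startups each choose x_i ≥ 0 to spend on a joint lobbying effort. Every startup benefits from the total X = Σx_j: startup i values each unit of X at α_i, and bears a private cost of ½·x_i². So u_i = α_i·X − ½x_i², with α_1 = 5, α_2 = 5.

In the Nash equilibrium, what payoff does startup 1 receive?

Startup i's FOC: ∂u_i/∂x_i = α_i − x_i = 0, so x_i* = α_i.
NE contributions = (5, 5); X = 10.
u_1 = α_1·X − ½·(x_1)² = 5·10 − ½·5² = 37.5.

37.5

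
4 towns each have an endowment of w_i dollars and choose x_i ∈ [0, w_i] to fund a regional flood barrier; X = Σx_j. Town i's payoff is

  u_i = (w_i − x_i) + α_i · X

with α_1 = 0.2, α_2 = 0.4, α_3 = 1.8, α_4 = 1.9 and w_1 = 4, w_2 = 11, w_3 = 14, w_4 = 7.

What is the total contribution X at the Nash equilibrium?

∂u_i/∂x_i = α_i − 1, so town i contributes w_i if α_i > 1, else 0.
α_i > 1 for i ∈ {3, 4}; NE contributions (0, 0, 14, 7), X = 21.

21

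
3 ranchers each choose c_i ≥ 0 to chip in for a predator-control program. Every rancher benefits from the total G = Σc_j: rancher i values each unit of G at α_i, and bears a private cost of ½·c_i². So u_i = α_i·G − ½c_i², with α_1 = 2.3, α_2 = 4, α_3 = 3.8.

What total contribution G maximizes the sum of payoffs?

30.3

Planner FOC: ∂(Σu_j)/∂c_i = (Σα_j) − c_i = 0, so c_i^SO = Σα_j = 10.1 for every i; G^SO = 30.3.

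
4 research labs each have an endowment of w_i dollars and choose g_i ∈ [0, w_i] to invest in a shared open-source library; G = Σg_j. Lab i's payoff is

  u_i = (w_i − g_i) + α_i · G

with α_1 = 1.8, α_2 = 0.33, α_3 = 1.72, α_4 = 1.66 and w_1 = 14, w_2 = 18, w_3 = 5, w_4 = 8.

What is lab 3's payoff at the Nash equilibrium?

46.44

∂u_i/∂g_i = α_i − 1, so lab i contributes w_i if α_i > 1, else 0.
α_i > 1 for i ∈ {1, 3, 4}; NE contributions (14, 0, 5, 8), G = 27.
u_3 = (5 − 5) + 1.72·27 = 46.44.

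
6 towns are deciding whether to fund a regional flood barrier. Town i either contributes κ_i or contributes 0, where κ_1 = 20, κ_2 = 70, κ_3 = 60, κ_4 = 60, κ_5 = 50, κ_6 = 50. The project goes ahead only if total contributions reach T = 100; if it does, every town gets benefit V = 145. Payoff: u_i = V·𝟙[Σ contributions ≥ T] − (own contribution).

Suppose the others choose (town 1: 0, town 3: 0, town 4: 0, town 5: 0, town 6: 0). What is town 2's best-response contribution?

Others' total = 0. Even contributing 70 gives 70 < 100: no benefit either way.
Best response: 0.

0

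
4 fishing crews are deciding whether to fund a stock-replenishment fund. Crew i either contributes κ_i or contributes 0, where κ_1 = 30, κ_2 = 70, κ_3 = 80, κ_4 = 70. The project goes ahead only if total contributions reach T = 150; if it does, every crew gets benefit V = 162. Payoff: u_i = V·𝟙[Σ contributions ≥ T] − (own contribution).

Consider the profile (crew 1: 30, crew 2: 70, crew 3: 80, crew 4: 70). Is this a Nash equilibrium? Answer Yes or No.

No

Total = 250 ≥ 150: provided.
Crew 1 (pledges 30, payoff 132): dropping to 0 → total 220, payoff 162. Profitable deviation.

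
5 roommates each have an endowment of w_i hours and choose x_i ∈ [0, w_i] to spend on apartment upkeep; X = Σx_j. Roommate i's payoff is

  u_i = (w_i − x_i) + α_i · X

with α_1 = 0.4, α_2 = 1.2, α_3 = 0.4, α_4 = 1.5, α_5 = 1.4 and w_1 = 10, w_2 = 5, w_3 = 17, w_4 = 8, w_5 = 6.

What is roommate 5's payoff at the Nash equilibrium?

∂u_i/∂x_i = α_i − 1, so roommate i contributes w_i if α_i > 1, else 0.
α_i > 1 for i ∈ {2, 4, 5}; NE contributions (0, 5, 0, 8, 6), X = 19.
u_5 = (6 − 6) + 1.4·19 = 26.6.

26.6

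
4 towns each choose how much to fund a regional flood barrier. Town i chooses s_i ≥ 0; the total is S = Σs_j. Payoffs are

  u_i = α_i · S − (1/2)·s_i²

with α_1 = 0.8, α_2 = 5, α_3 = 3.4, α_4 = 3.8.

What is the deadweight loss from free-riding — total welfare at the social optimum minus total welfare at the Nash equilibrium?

Town i's FOC: ∂u_i/∂s_i = α_i − s_i = 0, so s_i* = α_i.
NE contributions = (0.8, 5, 3.4, 3.8); S = 13.
W^NE = (Σα)·S − ½Σα_i² = 13² − ½·51.64 = 143.18.
Planner sets s_i = Σα_j = 13 for every i, so S^SO = 4·13 = 52.
W^SO = (Σα)·S^SO − ½·4·(Σα)² = (4/2)·13² = 338.
Deadweight loss = W^SO − W^NE = 194.82.

194.82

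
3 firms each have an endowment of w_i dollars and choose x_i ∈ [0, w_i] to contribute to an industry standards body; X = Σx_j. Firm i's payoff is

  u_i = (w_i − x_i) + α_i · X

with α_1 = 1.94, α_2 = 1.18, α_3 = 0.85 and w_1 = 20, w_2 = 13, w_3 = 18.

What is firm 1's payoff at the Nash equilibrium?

64.02

∂u_i/∂x_i = α_i − 1, so firm i contributes w_i if α_i > 1, else 0.
α_i > 1 for i ∈ {1, 2}; NE contributions (20, 13, 0), X = 33.
u_1 = (20 − 20) + 1.94·33 = 64.02.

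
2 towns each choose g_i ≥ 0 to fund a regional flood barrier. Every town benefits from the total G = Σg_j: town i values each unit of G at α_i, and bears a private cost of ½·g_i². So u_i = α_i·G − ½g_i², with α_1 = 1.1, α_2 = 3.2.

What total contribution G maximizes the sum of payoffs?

Planner FOC: ∂(Σu_j)/∂g_i = (Σα_j) − g_i = 0, so g_i^SO = Σα_j = 4.3 for every i; G^SO = 8.6.

8.6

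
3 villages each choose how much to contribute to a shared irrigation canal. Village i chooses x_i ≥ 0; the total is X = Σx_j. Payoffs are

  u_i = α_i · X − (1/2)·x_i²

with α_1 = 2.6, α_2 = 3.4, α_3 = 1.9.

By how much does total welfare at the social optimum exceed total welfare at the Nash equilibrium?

Village i's FOC: ∂u_i/∂x_i = α_i − x_i = 0, so x_i* = α_i.
NE contributions = (2.6, 3.4, 1.9); X = 7.9.
W^NE = (Σα)·X − ½Σα_i² = 7.9² − ½·21.93 = 51.445.
Planner sets x_i = Σα_j = 7.9 for every i, so X^SO = 3·7.9 = 23.7.
W^SO = (Σα)·X^SO − ½·3·(Σα)² = (3/2)·7.9² = 93.615.
Deadweight loss = W^SO − W^NE = 42.17.

42.17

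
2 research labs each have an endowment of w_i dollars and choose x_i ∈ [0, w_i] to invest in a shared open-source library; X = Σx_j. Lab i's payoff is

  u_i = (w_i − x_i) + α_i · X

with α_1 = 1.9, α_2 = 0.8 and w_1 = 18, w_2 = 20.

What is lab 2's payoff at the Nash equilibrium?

34.4

∂u_i/∂x_i = α_i − 1, so lab i contributes w_i if α_i > 1, else 0.
α_i > 1 for i ∈ {1}; NE contributions (18, 0), X = 18.
u_2 = (20 − 0) + 0.8·18 = 34.4.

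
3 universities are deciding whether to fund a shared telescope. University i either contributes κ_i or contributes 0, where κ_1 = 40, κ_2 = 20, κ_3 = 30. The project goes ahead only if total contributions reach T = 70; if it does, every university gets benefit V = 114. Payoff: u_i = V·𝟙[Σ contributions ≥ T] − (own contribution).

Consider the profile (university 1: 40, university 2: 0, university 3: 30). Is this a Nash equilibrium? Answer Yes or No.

Yes

Total = 70 ≥ 70: provided.
University 1 (pledges 40, payoff 74): dropping to 0 → total 30, payoff 0. No gain.
University 2 (pledges 0, payoff 114): pledging 20 → total 90, payoff 94. No gain.
University 3 (pledges 30, payoff 84): dropping to 0 → total 40, payoff 0. No gain.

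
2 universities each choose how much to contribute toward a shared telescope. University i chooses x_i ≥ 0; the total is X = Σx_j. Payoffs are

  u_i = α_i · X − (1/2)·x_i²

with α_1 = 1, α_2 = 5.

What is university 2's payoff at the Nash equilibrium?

University i's FOC: ∂u_i/∂x_i = α_i − x_i = 0, so x_i* = α_i.
NE contributions = (1, 5); X = 6.
u_2 = α_2·X − ½·(x_2)² = 5·6 − ½·5² = 17.5.

17.5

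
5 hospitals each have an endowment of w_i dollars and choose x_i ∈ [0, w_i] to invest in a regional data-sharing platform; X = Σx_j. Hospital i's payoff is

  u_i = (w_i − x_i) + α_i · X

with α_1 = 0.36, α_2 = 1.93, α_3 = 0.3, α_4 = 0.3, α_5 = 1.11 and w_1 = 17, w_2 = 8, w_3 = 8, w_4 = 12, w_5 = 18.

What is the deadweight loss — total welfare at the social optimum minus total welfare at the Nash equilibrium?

111

∂u_i/∂x_i = α_i − 1, so hospital i contributes w_i if α_i > 1, else 0.
α_i > 1 for i ∈ {2, 5}; NE contributions (0, 8, 0, 0, 18), X = 26.
W^NE = Σw_i − X^NE + (Σα_i)·X^NE = 63 + 3·26 = 141.
Planner: ∂(Σu_j)/∂x_i = Σα_j − 1 = 3 > 0, so everyone contributes w_i; X^SO = 63, W^SO = 63 + 3·63 = 252.
Deadweight loss = 111.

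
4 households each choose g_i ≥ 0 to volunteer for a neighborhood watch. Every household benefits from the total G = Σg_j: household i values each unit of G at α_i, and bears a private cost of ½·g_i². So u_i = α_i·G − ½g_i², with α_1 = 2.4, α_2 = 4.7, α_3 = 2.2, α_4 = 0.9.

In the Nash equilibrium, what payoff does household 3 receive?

Household i's FOC: ∂u_i/∂g_i = α_i − g_i = 0, so g_i* = α_i.
NE contributions = (2.4, 4.7, 2.2, 0.9); G = 10.2.
u_3 = α_3·G − ½·(g_3)² = 2.2·10.2 − ½·2.2² = 20.02.

20.02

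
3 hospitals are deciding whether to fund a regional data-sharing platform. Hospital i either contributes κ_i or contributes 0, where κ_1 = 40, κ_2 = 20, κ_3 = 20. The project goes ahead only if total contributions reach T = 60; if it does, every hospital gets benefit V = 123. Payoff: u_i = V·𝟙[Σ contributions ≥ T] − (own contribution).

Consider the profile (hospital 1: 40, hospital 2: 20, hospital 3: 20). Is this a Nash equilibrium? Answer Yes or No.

Total = 80 ≥ 60: provided.
Hospital 1 (pledges 40, payoff 83): dropping to 0 → total 40, payoff 0. No gain.
Hospital 2 (pledges 20, payoff 103): dropping to 0 → total 60, payoff 123. Profitable deviation.

No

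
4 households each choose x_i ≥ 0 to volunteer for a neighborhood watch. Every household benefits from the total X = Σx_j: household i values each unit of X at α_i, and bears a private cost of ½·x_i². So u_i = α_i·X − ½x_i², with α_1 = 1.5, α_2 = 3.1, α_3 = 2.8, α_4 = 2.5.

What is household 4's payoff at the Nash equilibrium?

21.625

Household i's FOC: ∂u_i/∂x_i = α_i − x_i = 0, so x_i* = α_i.
NE contributions = (1.5, 3.1, 2.8, 2.5); X = 9.9.
u_4 = α_4·X − ½·(x_4)² = 2.5·9.9 − ½·2.5² = 21.625.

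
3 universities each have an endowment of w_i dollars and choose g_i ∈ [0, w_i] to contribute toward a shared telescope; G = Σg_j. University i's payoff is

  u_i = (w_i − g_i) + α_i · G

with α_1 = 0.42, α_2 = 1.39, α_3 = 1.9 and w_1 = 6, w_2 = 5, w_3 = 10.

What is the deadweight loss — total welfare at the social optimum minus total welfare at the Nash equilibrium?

∂u_i/∂g_i = α_i − 1, so university i contributes w_i if α_i > 1, else 0.
α_i > 1 for i ∈ {2, 3}; NE contributions (0, 5, 10), G = 15.
W^NE = Σw_i − G^NE + (Σα_i)·G^NE = 21 + 2.71·15 = 61.65.
Planner: ∂(Σu_j)/∂g_i = Σα_j − 1 = 2.71 > 0, so everyone contributes w_i; G^SO = 21, W^SO = 21 + 2.71·21 = 77.91.
Deadweight loss = 16.26.

16.26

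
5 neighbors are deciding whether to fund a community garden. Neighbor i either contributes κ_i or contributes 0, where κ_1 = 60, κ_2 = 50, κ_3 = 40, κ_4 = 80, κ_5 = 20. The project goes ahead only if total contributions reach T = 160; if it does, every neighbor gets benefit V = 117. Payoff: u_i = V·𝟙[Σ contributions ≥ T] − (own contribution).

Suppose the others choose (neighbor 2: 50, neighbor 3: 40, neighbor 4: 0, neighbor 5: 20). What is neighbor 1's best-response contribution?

Others' total = 110. Contributing 60 brings total to 170 ≥ 160: gain V − κ_1 = 57.
Best response: 60.

60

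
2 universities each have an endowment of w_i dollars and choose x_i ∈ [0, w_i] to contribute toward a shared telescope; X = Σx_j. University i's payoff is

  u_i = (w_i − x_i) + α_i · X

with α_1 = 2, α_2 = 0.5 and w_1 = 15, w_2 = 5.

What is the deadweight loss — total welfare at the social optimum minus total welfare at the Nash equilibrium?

∂u_i/∂x_i = α_i − 1, so university i contributes w_i if α_i > 1, else 0.
α_i > 1 for i ∈ {1}; NE contributions (15, 0), X = 15.
W^NE = Σw_i − X^NE + (Σα_i)·X^NE = 20 + 1.5·15 = 42.5.
Planner: ∂(Σu_j)/∂x_i = Σα_j − 1 = 1.5 > 0, so everyone contributes w_i; X^SO = 20, W^SO = 20 + 1.5·20 = 50.
Deadweight loss = 7.5.

7.5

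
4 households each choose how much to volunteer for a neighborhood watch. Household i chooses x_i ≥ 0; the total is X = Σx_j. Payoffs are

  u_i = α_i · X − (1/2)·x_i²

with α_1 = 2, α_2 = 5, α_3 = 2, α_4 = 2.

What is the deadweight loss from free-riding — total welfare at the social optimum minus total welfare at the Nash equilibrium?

139.5

Household i's FOC: ∂u_i/∂x_i = α_i − x_i = 0, so x_i* = α_i.
NE contributions = (2, 5, 2, 2); X = 11.
W^NE = (Σα)·X − ½Σα_i² = 11² − ½·37 = 102.5.
Planner sets x_i = Σα_j = 11 for every i, so X^SO = 4·11 = 44.
W^SO = (Σα)·X^SO − ½·4·(Σα)² = (4/2)·11² = 242.
Deadweight loss = W^SO − W^NE = 139.5.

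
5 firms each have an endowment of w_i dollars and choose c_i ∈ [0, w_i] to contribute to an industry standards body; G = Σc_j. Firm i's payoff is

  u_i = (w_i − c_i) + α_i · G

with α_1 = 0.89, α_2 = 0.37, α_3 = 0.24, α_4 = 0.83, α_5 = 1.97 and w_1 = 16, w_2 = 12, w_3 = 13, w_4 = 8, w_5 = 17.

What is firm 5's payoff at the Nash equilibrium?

∂u_i/∂c_i = α_i − 1, so firm i contributes w_i if α_i > 1, else 0.
α_i > 1 for i ∈ {5}; NE contributions (0, 0, 0, 0, 17), G = 17.
u_5 = (17 − 17) + 1.97·17 = 33.49.

33.49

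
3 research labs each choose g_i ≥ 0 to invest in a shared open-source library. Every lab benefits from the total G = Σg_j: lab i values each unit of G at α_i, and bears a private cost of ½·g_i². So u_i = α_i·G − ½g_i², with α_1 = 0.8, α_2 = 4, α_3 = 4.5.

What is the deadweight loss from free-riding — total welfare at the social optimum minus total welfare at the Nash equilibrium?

Lab i's FOC: ∂u_i/∂g_i = α_i − g_i = 0, so g_i* = α_i.
NE contributions = (0.8, 4, 4.5); G = 9.3.
W^NE = (Σα)·G − ½Σα_i² = 9.3² − ½·36.89 = 68.045.
Planner sets g_i = Σα_j = 9.3 for every i, so G^SO = 3·9.3 = 27.9.
W^SO = (Σα)·G^SO − ½·3·(Σα)² = (3/2)·9.3² = 129.735.
Deadweight loss = W^SO − W^NE = 61.69.

61.69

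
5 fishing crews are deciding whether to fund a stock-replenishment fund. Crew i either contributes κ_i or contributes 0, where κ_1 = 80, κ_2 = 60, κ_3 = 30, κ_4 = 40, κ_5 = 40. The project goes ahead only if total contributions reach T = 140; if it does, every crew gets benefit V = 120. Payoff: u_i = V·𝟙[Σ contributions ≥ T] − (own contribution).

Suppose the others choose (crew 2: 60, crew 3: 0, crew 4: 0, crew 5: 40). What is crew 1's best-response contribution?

80

Others' total = 100. Contributing 80 brings total to 180 ≥ 140: gain V − κ_1 = 40.
Best response: 80.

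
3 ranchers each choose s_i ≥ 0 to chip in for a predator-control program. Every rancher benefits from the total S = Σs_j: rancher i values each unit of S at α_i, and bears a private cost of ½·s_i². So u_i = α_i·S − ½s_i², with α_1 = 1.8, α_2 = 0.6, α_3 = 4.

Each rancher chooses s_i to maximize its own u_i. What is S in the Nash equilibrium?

Rancher i's FOC: ∂u_i/∂s_i = α_i − s_i = 0, so s_i* = α_i.
NE contributions = (1.8, 0.6, 4); S = 6.4.

6.4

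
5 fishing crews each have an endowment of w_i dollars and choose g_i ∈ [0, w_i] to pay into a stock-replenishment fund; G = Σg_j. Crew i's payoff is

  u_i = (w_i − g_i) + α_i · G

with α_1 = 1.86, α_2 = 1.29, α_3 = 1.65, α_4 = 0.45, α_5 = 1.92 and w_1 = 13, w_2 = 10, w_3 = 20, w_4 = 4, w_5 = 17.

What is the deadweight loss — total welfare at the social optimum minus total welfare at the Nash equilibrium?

24.68

∂u_i/∂g_i = α_i − 1, so crew i contributes w_i if α_i > 1, else 0.
α_i > 1 for i ∈ {1, 2, 3, 5}; NE contributions (13, 10, 20, 0, 17), G = 60.
W^NE = Σw_i − G^NE + (Σα_i)·G^NE = 64 + 6.17·60 = 434.2.
Planner: ∂(Σu_j)/∂g_i = Σα_j − 1 = 6.17 > 0, so everyone contributes w_i; G^SO = 64, W^SO = 64 + 6.17·64 = 458.88.
Deadweight loss = 24.68.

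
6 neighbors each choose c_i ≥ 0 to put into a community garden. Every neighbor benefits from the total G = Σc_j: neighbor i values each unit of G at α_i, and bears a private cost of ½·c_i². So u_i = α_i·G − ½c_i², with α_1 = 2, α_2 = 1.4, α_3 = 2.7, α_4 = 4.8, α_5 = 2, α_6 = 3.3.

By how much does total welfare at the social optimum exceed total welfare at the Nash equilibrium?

Neighbor i's FOC: ∂u_i/∂c_i = α_i − c_i = 0, so c_i* = α_i.
NE contributions = (2, 1.4, 2.7, 4.8, 2, 3.3); G = 16.2.
W^NE = (Σα)·G − ½Σα_i² = 16.2² − ½·51.18 = 236.85.
Planner sets c_i = Σα_j = 16.2 for every i, so G^SO = 6·16.2 = 97.2.
W^SO = (Σα)·G^SO − ½·6·(Σα)² = (6/2)·16.2² = 787.32.
Deadweight loss = W^SO − W^NE = 550.47.

550.47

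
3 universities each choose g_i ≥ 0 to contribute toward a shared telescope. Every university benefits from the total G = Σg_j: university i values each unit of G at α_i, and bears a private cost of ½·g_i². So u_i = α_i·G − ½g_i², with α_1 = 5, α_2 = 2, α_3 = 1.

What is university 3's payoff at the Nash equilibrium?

7.5

University i's FOC: ∂u_i/∂g_i = α_i − g_i = 0, so g_i* = α_i.
NE contributions = (5, 2, 1); G = 8.
u_3 = α_3·G − ½·(g_3)² = 1·8 − ½·1² = 7.5.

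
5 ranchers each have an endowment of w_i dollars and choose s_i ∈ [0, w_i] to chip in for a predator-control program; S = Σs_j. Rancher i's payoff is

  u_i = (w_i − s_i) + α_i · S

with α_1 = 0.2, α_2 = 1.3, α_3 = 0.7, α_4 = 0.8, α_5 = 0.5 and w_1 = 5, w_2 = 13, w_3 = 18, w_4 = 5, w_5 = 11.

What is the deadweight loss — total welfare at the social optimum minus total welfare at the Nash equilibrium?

∂u_i/∂s_i = α_i − 1, so rancher i contributes w_i if α_i > 1, else 0.
α_i > 1 for i ∈ {2}; NE contributions (0, 13, 0, 0, 0), S = 13.
W^NE = Σw_i − S^NE + (Σα_i)·S^NE = 52 + 2.5·13 = 84.5.
Planner: ∂(Σu_j)/∂s_i = Σα_j − 1 = 2.5 > 0, so everyone contributes w_i; S^SO = 52, W^SO = 52 + 2.5·52 = 182.
Deadweight loss = 97.5.

97.5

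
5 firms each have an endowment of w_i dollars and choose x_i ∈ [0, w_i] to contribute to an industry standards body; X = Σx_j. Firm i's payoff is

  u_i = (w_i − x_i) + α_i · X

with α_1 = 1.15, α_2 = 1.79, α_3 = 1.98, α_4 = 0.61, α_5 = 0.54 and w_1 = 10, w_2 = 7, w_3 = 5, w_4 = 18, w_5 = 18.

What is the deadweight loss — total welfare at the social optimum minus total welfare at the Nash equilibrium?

∂u_i/∂x_i = α_i − 1, so firm i contributes w_i if α_i > 1, else 0.
α_i > 1 for i ∈ {1, 2, 3}; NE contributions (10, 7, 5, 0, 0), X = 22.
W^NE = Σw_i − X^NE + (Σα_i)·X^NE = 58 + 5.07·22 = 169.54.
Planner: ∂(Σu_j)/∂x_i = Σα_j − 1 = 5.07 > 0, so everyone contributes w_i; X^SO = 58, W^SO = 58 + 5.07·58 = 352.06.
Deadweight loss = 182.52.

182.52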